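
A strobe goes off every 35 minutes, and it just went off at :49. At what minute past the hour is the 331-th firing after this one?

331·35 = 11585.
11585 mod 60 = 5 (since 193·60 = 11580).
(49 + 5) mod 60 = 54.

54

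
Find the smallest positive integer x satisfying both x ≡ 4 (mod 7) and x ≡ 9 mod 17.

60

Since 17·5 ≡ 1 (mod 7), take x = 9 + 17·((4−9)·5 mod 7) = 9 + 17·3 = 60.
Check: 60 mod 7 = 4, 60 mod 17 = 9.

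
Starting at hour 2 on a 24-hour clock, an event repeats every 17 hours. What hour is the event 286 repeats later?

286·17 = 4862.
4862 mod 24 = 14 (since 202·24 = 4848).
(2 + 14) mod 24 = 16.

16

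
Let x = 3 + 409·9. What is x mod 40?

4

409·9 = 3681.
3681 = 92·40 + 1, so 3681 mod 40 = 1.
(3 + 1) mod 40 = 4.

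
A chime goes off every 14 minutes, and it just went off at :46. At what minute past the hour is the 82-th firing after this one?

82·14 = 1148.
1148 = 19·60 + 8, so 1148 mod 60 = 8.
(46 + 8) mod 60 = 54.

54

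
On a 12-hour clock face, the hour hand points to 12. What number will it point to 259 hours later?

7

Dividing 259 by 12 gives quotient 21 and remainder 7.
12 + 7 → 7 on a 12-hour dial.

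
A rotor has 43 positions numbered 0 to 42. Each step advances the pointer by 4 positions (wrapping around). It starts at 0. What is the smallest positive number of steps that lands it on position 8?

4⁻¹ ≡ 11 (mod 43) because 4·11 = 44 = 1·43 + 1.
Multiplying both sides by 11: x ≡ 11·8 = 88 ≡ 2 (mod 43).

2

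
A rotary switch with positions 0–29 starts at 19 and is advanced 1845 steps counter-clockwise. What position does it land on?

Dividing 1845 by 30 gives quotient 61 and remainder 15.
(19 − 15) mod 30 = 4.

4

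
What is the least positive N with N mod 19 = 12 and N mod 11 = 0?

x ≡ 0 (mod 11) gives x ∈ {0, 11, 22, 33, 44, 55, 66, 77, …}.
The first of these with x mod 19 = 12 is 88.

88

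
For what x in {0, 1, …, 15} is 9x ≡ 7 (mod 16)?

15

The inverse of 9 mod 16 is 9 (since 9·9 = 81 ≡ 1).
Multiplying both sides by 9: x ≡ 9·7 = 63 ≡ 15 (mod 16).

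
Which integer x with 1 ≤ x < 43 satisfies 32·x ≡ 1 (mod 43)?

39

32·39 = 1248 = 29·43 + 1, so 32⁻¹ ≡ 39 (mod 43).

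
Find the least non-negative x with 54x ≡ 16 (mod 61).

50

54⁻¹ ≡ 26 (mod 61) because 54·26 = 1404 = 23·61 + 1.
So x ≡ 26·16 = 416 ≡ 50 (mod 61).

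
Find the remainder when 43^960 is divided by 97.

1

Square-and-reduce mod 97: 43^1≡43, 43^2≡6, 43^4≡36, 43^8≡35, 43^16≡61, 43^32≡35, 43^64≡61, 43^128≡35, 43^256≡61, 43^512≡35.
960 = 64 + 128 + 256 + 512, so 43^960 ≡ 61·35·61·35 ≡ 1 (mod 97).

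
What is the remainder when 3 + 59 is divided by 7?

Dividing 59 by 7 gives quotient 8 and remainder 3.
(3 + 3) mod 7 = 6.

6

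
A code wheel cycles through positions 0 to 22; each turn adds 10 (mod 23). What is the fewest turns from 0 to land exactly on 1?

10·7 = 70 = 3·23 + 1, so 10⁻¹ ≡ 7 (mod 23).

7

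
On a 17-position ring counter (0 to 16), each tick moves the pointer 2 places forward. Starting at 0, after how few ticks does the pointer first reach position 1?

9

2⁻¹ ≡ 9 (mod 17) because 2·9 = 18 = 1·17 + 1.
Multiplying both sides by 9: x ≡ 9·1 = 9 ≡ 9 (mod 17).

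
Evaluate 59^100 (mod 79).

By repeated squaring mod 79: 59^1≡59, 59^2≡5, 59^4≡25, 59^8≡72, 59^16≡49, 59^32≡31, 59^64≡13.
Since 100 = 4 + 32 + 64 in binary, 59^100 ≡ 25·31·13 ≡ 42 (mod 79).

42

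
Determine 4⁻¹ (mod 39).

10

39 = 9·4 + 3
4 = 1·3 + 1
3 = 3·1 + 0
Back-substituting gives 4·10 ≡ 1 (mod 39).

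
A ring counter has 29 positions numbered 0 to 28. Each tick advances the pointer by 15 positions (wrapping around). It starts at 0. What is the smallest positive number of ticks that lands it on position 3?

15⁻¹ ≡ 2 (mod 29) because 15·2 = 30 = 1·29 + 1.
So x ≡ 2·3 = 6 ≡ 6 (mod 29).

6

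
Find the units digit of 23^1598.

The units digit of 23^n cycles with period 4: 3, 9, 7, 1, …
1598 leaves remainder 2 on division by 4, so 23^1598 ends in 9.

9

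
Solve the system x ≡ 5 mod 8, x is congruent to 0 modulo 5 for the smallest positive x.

5

Since 5·5 ≡ 1 (mod 8), take x = 0 + 5·((5−0)·5 mod 8) = 0 + 5·1 = 5.
Check: 5 mod 8 = 5, 5 mod 5 = 0.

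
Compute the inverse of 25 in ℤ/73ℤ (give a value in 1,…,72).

38

25·38 = 950 = 13·73 + 1, so 25⁻¹ ≡ 38 (mod 73).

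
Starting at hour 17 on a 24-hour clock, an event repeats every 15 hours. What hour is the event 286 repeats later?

286·15 = 4290.
4290 mod 24 = 18 (since 178·24 = 4272).
(17 + 18) mod 24 = 11.

11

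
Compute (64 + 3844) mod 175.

Dividing 3844 by 175 gives quotient 21 and remainder 169.
(64 + 169) mod 175 = 58.

58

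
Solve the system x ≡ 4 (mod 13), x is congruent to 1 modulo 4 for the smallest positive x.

Since 4·10 ≡ 1 (mod 13), take x = 1 + 4·((4−1)·10 mod 13) = 1 + 4·4 = 17.
Check: 17 mod 13 = 4, 17 mod 4 = 1.

17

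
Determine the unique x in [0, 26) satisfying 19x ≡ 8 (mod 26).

10

19⁻¹ ≡ 11 (mod 26) because 19·11 = 209 = 8·26 + 1.
So x ≡ 11·8 = 88 ≡ 10 (mod 26).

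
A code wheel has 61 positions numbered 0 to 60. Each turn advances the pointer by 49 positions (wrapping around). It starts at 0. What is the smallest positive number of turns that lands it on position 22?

The inverse of 49 mod 61 is 5 (since 49·5 = 245 ≡ 1).
So x ≡ 5·22 = 110 ≡ 49 (mod 61).

49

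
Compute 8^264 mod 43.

Successive squares of 8 mod 43: 8^1≡8, 8^2≡21, 8^4≡11, 8^8≡35, 8^16≡21, 8^32≡11, 8^64≡35, 8^128≡21, 8^256≡11.
Since 264 = 8 + 256 in binary, 8^264 ≡ 35·11 ≡ 41 (mod 43).

41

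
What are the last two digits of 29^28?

61

Successive squares of 29 mod 100: 29^1≡29, 29^2≡41, 29^4≡81, 29^8≡61, 29^16≡21.
28 = 4 + 8 + 16, so 29^28 ≡ 81·61·21 ≡ 61 (mod 100).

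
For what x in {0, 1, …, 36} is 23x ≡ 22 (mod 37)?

9

23⁻¹ ≡ 29 (mod 37) because 23·29 = 667 = 18·37 + 1.
So x ≡ 29·22 = 638 ≡ 9 (mod 37).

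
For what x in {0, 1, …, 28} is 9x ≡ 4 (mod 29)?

23

9⁻¹ ≡ 13 (mod 29) because 9·13 = 117 = 4·29 + 1.
Multiplying both sides by 13: x ≡ 13·4 = 52 ≡ 23 (mod 29).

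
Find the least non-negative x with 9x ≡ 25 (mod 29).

9⁻¹ ≡ 13 (mod 29) because 9·13 = 117 = 4·29 + 1.
So x ≡ 13·25 = 325 ≡ 6 (mod 29).
Check: 9·6 = 54 = 1·29 + 25.

6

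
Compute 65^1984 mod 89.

16

By repeated squaring mod 89: 65^1≡65, 65^2≡42, 65^4≡73, 65^8≡78, 65^16≡32, 65^32≡45, 65^64≡67, 65^128≡39, 65^256≡8, 65^512≡64, 65^1024≡2.
1984 = 64 + 128 + 256 + 512 + 1024, so 65^1984 ≡ 67·39·8·64·2 ≡ 16 (mod 89).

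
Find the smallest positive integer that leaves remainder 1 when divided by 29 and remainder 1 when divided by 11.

x ≡ 1 (mod 11) gives x ∈ {1}.
The first of these with x mod 29 = 1 is 1.

1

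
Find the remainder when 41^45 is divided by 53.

Square-and-reduce mod 53: 41^1≡41, 41^2≡38, 41^4≡13, 41^8≡10, 41^16≡47, 41^32≡36.
Since 45 = 1 + 4 + 8 + 32 in binary, 41^45 ≡ 41·13·10·36 ≡ 20 (mod 53).

20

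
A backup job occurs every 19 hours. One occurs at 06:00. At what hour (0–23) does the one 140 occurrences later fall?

2

140·19 = 2660.
2660 = 110·24 + 20, so 2660 mod 24 = 20.
(6 + 20) mod 24 = 2.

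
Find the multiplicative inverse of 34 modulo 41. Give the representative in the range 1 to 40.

34·35 = 1190 = 29·41 + 1, so 34⁻¹ ≡ 35 (mod 41).

35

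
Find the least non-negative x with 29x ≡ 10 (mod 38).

29⁻¹ ≡ 21 (mod 38) because 29·21 = 609 = 16·38 + 1.
Multiplying both sides by 21: x ≡ 21·10 = 210 ≡ 20 (mod 38).

20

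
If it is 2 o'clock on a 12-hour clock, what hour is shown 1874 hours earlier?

12

Dividing 1874 by 12 gives quotient 156 and remainder 2.
2 − 2 → 12 on a 12-hour dial.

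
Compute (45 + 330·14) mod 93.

330·14 = 4620.
Dividing 4620 by 93 gives quotient 49 and remainder 63.
(45 + 63) mod 93 = 15.

15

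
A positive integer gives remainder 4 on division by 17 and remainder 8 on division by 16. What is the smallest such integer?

x ≡ 8 (mod 16) gives x ∈ {8, 24, 40, 56, 72}.
The first of these with x mod 17 = 4 is 72.

72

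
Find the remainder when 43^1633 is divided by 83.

By repeated squaring mod 83: 43^1≡43, 43^2≡23, 43^4≡31, 43^8≡48, 43^16≡63, 43^32≡68, 43^64≡59, 43^128≡78, 43^256≡25, 43^512≡44, 43^1024≡27.
Since 1633 = 1 + 32 + 64 + 512 + 1024 in binary, 43^1633 ≡ 43·68·59·44·27 ≡ 13 (mod 83).

13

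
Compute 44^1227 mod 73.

By repeated squaring mod 73: 44^1≡44, 44^2≡38, 44^4≡57, 44^8≡37, 44^16≡55, 44^32≡32, 44^64≡2, 44^128≡4, 44^256≡16, 44^512≡37, 44^1024≡55.
Since 1227 = 1 + 2 + 8 + 64 + 128 + 1024 in binary, 44^1227 ≡ 44·38·37·2·4·55 ≡ 66 (mod 73).

66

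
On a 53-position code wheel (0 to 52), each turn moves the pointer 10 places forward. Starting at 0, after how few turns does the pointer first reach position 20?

2

10⁻¹ ≡ 16 (mod 53) because 10·16 = 160 = 3·53 + 1.
Multiplying both sides by 16: x ≡ 16·20 = 320 ≡ 2 (mod 53).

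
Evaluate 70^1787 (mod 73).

24

Successive squares of 70 mod 73: 70^1≡70, 70^2≡9, 70^4≡8, 70^8≡64, 70^16≡8, 70^32≡64, 70^64≡8, 70^128≡64, 70^256≡8, 70^512≡64, 70^1024≡8.
Since 1787 = 1 + 2 + 8 + 16 + 32 + 64 + 128 + 512 + 1024 in binary, 70^1787 ≡ 70·9·64·8·64·8·64·64·8 ≡ 24 (mod 73).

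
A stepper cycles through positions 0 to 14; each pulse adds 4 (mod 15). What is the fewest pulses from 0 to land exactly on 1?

4

4·4 = 16 = 1·15 + 1, so 4⁻¹ ≡ 4 (mod 15).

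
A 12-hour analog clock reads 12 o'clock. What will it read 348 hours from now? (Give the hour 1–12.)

Dividing 348 by 12 gives quotient 29 and remainder 0.
12 + 0 → 12 on a 12-hour dial.

12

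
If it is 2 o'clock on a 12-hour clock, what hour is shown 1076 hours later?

10

1076 = 89·12 + 8, so 1076 mod 12 = 8.
2 + 8 → 10 on a 12-hour dial.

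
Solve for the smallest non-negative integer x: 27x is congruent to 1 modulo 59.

The inverse of 27 mod 59 is 35 (since 27·35 = 945 ≡ 1).
So x ≡ 35·1 = 35 ≡ 35 (mod 59).

35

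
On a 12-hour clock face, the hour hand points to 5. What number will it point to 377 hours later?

377 − 31·12 = 5, so 377 ≡ 5 (mod 12).
5 + 5 → 10 on a 12-hour dial.

10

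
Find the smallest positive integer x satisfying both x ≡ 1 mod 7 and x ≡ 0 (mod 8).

8

x ≡ 1 (mod 7) gives x ∈ {1, 8}.
The first of these with x mod 8 = 0 is 8.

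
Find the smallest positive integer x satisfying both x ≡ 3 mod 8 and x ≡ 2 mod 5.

x ≡ 2 (mod 5) gives x ∈ {2, 7, 12, 17, 22, 27}.
The first of these with x mod 8 = 3 is 27.

27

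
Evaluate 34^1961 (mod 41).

34

By repeated squaring mod 41: 34^1≡34, 34^2≡8, 34^4≡23, 34^8≡37, 34^16≡16, 34^32≡10, 34^64≡18, 34^128≡37, 34^256≡16, 34^512≡10, 34^1024≡18.
1961 = 1 + 8 + 32 + 128 + 256 + 512 + 1024, so 34^1961 ≡ 34·37·10·37·16·10·18 ≡ 34 (mod 41).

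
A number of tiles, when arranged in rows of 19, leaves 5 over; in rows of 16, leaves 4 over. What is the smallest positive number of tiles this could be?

x ≡ 4 (mod 16) gives x ∈ {4, 20, 36, 52, 68, 84, 100}.
The first of these with x mod 19 = 5 is 100.

100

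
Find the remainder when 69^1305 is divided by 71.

41

By repeated squaring mod 71: 69^1≡69, 69^2≡4, 69^4≡16, 69^8≡43, 69^16≡3, 69^32≡9, 69^64≡10, 69^128≡29, 69^256≡60, 69^512≡50, 69^1024≡15.
1305 = 1 + 8 + 16 + 256 + 1024, so 69^1305 ≡ 69·43·3·60·15 ≡ 41 (mod 71).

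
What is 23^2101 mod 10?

Last digits of 3^n: 3, 9, 7, 1 (period 4).
2101 mod 4 = 1, so the last digit matches 3^1 = 3.

3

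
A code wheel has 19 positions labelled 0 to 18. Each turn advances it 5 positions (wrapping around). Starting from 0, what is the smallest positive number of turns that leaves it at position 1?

19 = 3·5 + 4
5 = 1·4 + 1
4 = 4·1 + 0
Back-substituting gives 5·4 ≡ 1 (mod 19).

4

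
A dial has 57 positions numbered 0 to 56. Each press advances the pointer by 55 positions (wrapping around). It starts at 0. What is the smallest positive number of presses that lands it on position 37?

10

The inverse of 55 mod 57 is 28 (since 55·28 = 1540 ≡ 1).
Multiplying both sides by 28: x ≡ 28·37 = 1036 ≡ 10 (mod 57).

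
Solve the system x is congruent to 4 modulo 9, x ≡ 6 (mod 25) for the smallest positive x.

Since 25·4 ≡ 1 (mod 9), take x = 6 + 25·((4−6)·4 mod 9) = 6 + 25·1 = 31.
Check: 31 mod 9 = 4, 31 mod 25 = 6.

31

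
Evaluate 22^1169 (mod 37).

Successive squares of 22 mod 37: 22^1≡22, 22^2≡3, 22^4≡9, 22^8≡7, 22^16≡12, 22^32≡33, 22^64≡16, 22^128≡34, 22^256≡9, 22^512≡7, 22^1024≡12.
Since 1169 = 1 + 16 + 128 + 1024 in binary, 22^1169 ≡ 22·12·34·12 ≡ 5 (mod 37).

5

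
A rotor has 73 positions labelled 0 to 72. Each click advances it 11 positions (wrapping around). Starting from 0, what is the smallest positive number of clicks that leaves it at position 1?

73 = 6·11 + 7
11 = 1·7 + 4
7 = 1·4 + 3
4 = 1·3 + 1
3 = 3·1 + 0
Back-substituting gives 11·20 ≡ 1 (mod 73).

20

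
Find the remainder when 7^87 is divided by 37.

26

By repeated squaring mod 37: 7^1≡7, 7^2≡12, 7^4≡33, 7^8≡16, 7^16≡34, 7^32≡9, 7^64≡7.
Since 87 = 1 + 2 + 4 + 16 + 64 in binary, 7^87 ≡ 7·12·33·34·7 ≡ 26 (mod 37).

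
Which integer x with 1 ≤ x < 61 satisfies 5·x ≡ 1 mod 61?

49

5·49 = 245 = 4·61 + 1, so 5⁻¹ ≡ 49 (mod 61).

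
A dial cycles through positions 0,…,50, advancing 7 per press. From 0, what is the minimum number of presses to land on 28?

4

The inverse of 7 mod 51 is 22 (since 7·22 = 154 ≡ 1).
Multiplying both sides by 22: x ≡ 22·28 = 616 ≡ 4 (mod 51).
Check: 7·4 = 28 = 0·51 + 28.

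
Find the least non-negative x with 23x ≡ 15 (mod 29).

12

23⁻¹ ≡ 24 (mod 29) because 23·24 = 552 = 19·29 + 1.
So x ≡ 24·15 = 360 ≡ 12 (mod 29).
Check: 23·12 = 276 = 9·29 + 15.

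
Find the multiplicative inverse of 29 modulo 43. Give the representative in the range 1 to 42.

43 = 1·29 + 14
29 = 2·14 + 1
14 = 14·1 + 0
Back-substituting gives 29·3 ≡ 1 (mod 43).

3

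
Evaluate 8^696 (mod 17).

Successive squares of 8 mod 17: 8^1≡8, 8^2≡13, 8^4≡16, 8^8≡1, 8^16≡1, 8^32≡1, 8^64≡1, 8^128≡1, 8^256≡1, 8^512≡1.
696 = 8 + 16 + 32 + 128 + 512, so 8^696 ≡ 1·1·1·1·1 ≡ 1 (mod 17).

1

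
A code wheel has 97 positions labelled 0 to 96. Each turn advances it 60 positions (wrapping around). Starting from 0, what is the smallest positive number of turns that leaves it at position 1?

76

60·76 = 4560 = 47·97 + 1, so 60⁻¹ ≡ 76 (mod 97).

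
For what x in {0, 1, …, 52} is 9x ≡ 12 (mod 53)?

The inverse of 9 mod 53 is 6 (since 9·6 = 54 ≡ 1).
Multiplying both sides by 6: x ≡ 6·12 = 72 ≡ 19 (mod 53).
Check: 9·19 = 171 = 3·53 + 12.

19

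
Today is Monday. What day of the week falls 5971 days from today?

Monday

5971 mod 7 = 0 (since 853·7 = 5971).
Monday + 0 days → Monday.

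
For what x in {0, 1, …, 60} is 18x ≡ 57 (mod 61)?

18⁻¹ ≡ 17 (mod 61) because 18·17 = 306 = 5·61 + 1.
So x ≡ 17·57 = 969 ≡ 54 (mod 61).
Check: 18·54 = 972 = 15·61 + 57.

54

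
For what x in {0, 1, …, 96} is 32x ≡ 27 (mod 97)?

32⁻¹ ≡ 94 (mod 97) because 32·94 = 3008 = 31·97 + 1.
Multiplying both sides by 94: x ≡ 94·27 = 2538 ≡ 16 (mod 97).

16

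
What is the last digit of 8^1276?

6

Last digits of 8^n: 8, 4, 2, 6 (period 4).
1276 mod 4 = 0, so the last digit matches 8^4 = 6.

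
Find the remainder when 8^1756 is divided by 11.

3

Square-and-reduce mod 11: 8^1≡8, 8^2≡9, 8^4≡4, 8^8≡5, 8^16≡3, 8^32≡9, 8^64≡4, 8^128≡5, 8^256≡3, 8^512≡9, 8^1024≡4.
Since 1756 = 4 + 8 + 16 + 64 + 128 + 512 + 1024 in binary, 8^1756 ≡ 4·5·3·4·5·9·4 ≡ 3 (mod 11).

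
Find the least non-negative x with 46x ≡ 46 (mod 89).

The inverse of 46 mod 89 is 60 (since 46·60 = 2760 ≡ 1).
Multiplying both sides by 60: x ≡ 60·46 = 2760 ≡ 1 (mod 89).
Check: 46·1 = 46 = 0·89 + 46.

1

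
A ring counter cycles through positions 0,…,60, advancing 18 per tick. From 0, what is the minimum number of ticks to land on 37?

The inverse of 18 mod 61 is 17 (since 18·17 = 306 ≡ 1).
Multiplying both sides by 17: x ≡ 17·37 = 629 ≡ 19 (mod 61).

19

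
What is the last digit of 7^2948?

1

Last digits of 7^n: 7, 9, 3, 1 (period 4).
2948 mod 4 = 0, so the last digit matches 7^4 = 1.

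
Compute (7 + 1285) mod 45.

32

1285 − 28·45 = 25, so 1285 ≡ 25 (mod 45).
(7 + 25) mod 45 = 32.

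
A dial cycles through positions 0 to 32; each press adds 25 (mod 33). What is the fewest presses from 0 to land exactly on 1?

25·4 = 100 = 3·33 + 1, so 25⁻¹ ≡ 4 (mod 33).

4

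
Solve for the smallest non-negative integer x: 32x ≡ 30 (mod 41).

The inverse of 32 mod 41 is 9 (since 32·9 = 288 ≡ 1).
So x ≡ 9·30 = 270 ≡ 24 (mod 41).
Check: 32·24 = 768 = 18·41 + 30.

24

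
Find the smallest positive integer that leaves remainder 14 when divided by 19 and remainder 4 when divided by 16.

x ≡ 4 (mod 16) gives x ∈ {4, 20, 36, 52}.
The first of these with x mod 19 = 14 is 52.

52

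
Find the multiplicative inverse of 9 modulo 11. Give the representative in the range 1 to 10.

9·5 = 45 = 4·11 + 1, so 9⁻¹ ≡ 5 (mod 11).

5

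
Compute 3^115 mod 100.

Square-and-reduce mod 100: 3^1≡3, 3^2≡9, 3^4≡81, 3^8≡61, 3^16≡21, 3^32≡41, 3^64≡81.
115 = 1 + 2 + 16 + 32 + 64, so 3^115 ≡ 3·9·21·41·81 ≡ 7 (mod 100).

7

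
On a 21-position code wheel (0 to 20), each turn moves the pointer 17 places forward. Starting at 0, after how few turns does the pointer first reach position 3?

The inverse of 17 mod 21 is 5 (since 17·5 = 85 ≡ 1).
Multiplying both sides by 5: x ≡ 5·3 = 15 ≡ 15 (mod 21).
Check: 17·15 = 255 = 12·21 + 3.

15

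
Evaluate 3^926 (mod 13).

9

Successive squares of 3 mod 13: 3^1≡3, 3^2≡9, 3^4≡3, 3^8≡9, 3^16≡3, 3^32≡9, 3^64≡3, 3^128≡9, 3^256≡3, 3^512≡9.
Since 926 = 2 + 4 + 8 + 16 + 128 + 256 + 512 in binary, 3^926 ≡ 9·3·9·3·9·3·9 ≡ 9 (mod 13).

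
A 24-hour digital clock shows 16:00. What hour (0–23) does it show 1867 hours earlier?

1867 mod 24 = 19 (since 77·24 = 1848).
(16 − 19) mod 24 = 21.

21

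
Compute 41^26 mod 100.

Square-and-reduce mod 100: 41^1≡41, 41^2≡81, 41^4≡61, 41^8≡21, 41^16≡41.
26 = 2 + 8 + 16, so 41^26 ≡ 81·21·41 ≡ 41 (mod 100).

41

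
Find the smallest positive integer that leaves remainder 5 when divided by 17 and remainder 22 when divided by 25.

x ≡ 5 (mod 17) gives x ∈ {5, 22}.
The first of these with x mod 25 = 22 is 22.

22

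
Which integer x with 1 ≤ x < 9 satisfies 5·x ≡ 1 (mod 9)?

2

9 = 1·5 + 4
5 = 1·4 + 1
4 = 4·1 + 0
Back-substituting gives 5·2 ≡ 1 (mod 9).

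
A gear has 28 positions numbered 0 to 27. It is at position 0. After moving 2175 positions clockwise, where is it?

Dividing 2175 by 28 gives quotient 77 and remainder 19.
(0 + 19) mod 28 = 19.

19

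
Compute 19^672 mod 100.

61

By repeated squaring mod 100: 19^1≡19, 19^2≡61, 19^4≡21, 19^8≡41, 19^16≡81, 19^32≡61, 19^64≡21, 19^128≡41, 19^256≡81, 19^512≡61.
Since 672 = 32 + 128 + 512 in binary, 19^672 ≡ 61·41·61 ≡ 61 (mod 100).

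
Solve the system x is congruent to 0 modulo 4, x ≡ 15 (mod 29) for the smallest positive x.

44

x ≡ 0 (mod 4) gives x ∈ {0, 4, 8, 12, 16, 20, 24, 28, …}.
The first of these with x mod 29 = 15 is 44.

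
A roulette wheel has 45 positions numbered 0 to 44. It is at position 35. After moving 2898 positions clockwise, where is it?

8

2898 = 64·45 + 18, so 2898 mod 45 = 18.
(35 + 18) mod 45 = 8.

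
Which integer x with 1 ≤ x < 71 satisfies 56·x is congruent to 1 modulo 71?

52

71 = 1·56 + 15
56 = 3·15 + 11
15 = 1·11 + 4
11 = 2·4 + 3
4 = 1·3 + 1
3 = 3·1 + 0
Back-substituting gives 56·52 ≡ 1 (mod 71).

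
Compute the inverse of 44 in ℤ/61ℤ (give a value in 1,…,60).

61 = 1·44 + 17
44 = 2·17 + 10
17 = 1·10 + 7
10 = 1·7 + 3
7 = 2·3 + 1
3 = 3·1 + 0
Back-substituting gives 44·43 ≡ 1 (mod 61).

43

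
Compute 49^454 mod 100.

1

By repeated squaring mod 100: 49^1≡49, 49^2≡1, 49^4≡1, 49^8≡1, 49^16≡1, 49^32≡1, 49^64≡1, 49^128≡1, 49^256≡1.
454 = 2 + 4 + 64 + 128 + 256, so 49^454 ≡ 1·1·1·1·1 ≡ 1 (mod 100).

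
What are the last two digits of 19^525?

Square-and-reduce mod 100: 19^1≡19, 19^2≡61, 19^4≡21, 19^8≡41, 19^16≡81, 19^32≡61, 19^64≡21, 19^128≡41, 19^256≡81, 19^512≡61.
525 = 1 + 4 + 8 + 512, so 19^525 ≡ 19·21·41·61 ≡ 99 (mod 100).

99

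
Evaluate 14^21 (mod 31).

Successive squares of 14 mod 31: 14^1≡14, 14^2≡10, 14^4≡7, 14^8≡18, 14^16≡14.
21 = 1 + 4 + 16, so 14^21 ≡ 14·7·14 ≡ 8 (mod 31).

8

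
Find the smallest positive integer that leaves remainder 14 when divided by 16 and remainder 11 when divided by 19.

30

x ≡ 14 (mod 16) gives x ∈ {14, 30}.
The first of these with x mod 19 = 11 is 30.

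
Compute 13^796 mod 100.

Successive squares of 13 mod 100: 13^1≡13, 13^2≡69, 13^4≡61, 13^8≡21, 13^16≡41, 13^32≡81, 13^64≡61, 13^128≡21, 13^256≡41, 13^512≡81.
Since 796 = 4 + 8 + 16 + 256 + 512 in binary, 13^796 ≡ 61·21·41·41·81 ≡ 41 (mod 100).

41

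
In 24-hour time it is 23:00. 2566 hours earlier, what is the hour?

1

2566 − 106·24 = 22, so 2566 ≡ 22 (mod 24).
(23 − 22) mod 24 = 1.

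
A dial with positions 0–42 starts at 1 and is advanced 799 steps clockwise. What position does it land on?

26

799 − 18·43 = 25, so 799 ≡ 25 (mod 43).
(1 + 25) mod 43 = 26.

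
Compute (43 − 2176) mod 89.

2176 mod 89 = 40 (since 24·89 = 2136).
(43 − 40) mod 89 = 3.

3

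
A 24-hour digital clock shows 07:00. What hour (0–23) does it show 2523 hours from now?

Dividing 2523 by 24 gives quotient 105 and remainder 3.
(7 + 3) mod 24 = 10.

10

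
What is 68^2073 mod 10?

The units digit of 68^n cycles with period 4: 8, 4, 2, 6, …
2073 leaves remainder 1 on division by 4, so 68^2073 ends in 8.

8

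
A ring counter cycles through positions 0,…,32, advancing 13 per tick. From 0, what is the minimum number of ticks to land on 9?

13⁻¹ ≡ 28 (mod 33) because 13·28 = 364 = 11·33 + 1.
Multiplying both sides by 28: x ≡ 28·9 = 252 ≡ 21 (mod 33).

21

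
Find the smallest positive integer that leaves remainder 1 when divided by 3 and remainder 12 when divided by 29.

70

Since 29·2 ≡ 1 (mod 3), take x = 12 + 29·((1−12)·2 mod 3) = 12 + 29·2 = 70.
Check: 70 mod 3 = 1, 70 mod 29 = 12.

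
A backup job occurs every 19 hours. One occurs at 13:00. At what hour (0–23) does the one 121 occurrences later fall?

121·19 = 2299.
2299 − 95·24 = 19, so 2299 ≡ 19 (mod 24).
(13 + 19) mod 24 = 8.

8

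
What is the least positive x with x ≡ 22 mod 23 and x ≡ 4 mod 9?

22

x ≡ 4 (mod 9) gives x ∈ {4, 13, 22}.
The first of these with x mod 23 = 22 is 22.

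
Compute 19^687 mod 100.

By repeated squaring mod 100: 19^1≡19, 19^2≡61, 19^4≡21, 19^8≡41, 19^16≡81, 19^32≡61, 19^64≡21, 19^128≡41, 19^256≡81, 19^512≡61.
Since 687 = 1 + 2 + 4 + 8 + 32 + 128 + 512 in binary, 19^687 ≡ 19·61·21·41·61·41·61 ≡ 39 (mod 100).

39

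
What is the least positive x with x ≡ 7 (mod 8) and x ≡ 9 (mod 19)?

47

x ≡ 7 (mod 8) gives x ∈ {7, 15, 23, 31, 39, 47}.
The first of these with x mod 19 = 9 is 47.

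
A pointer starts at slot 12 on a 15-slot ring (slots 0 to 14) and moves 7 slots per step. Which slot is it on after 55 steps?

7

55·7 = 385.
385 mod 15 = 10 (since 25·15 = 375).
(12 + 10) mod 15 = 7.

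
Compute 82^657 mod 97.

42

Successive squares of 82 mod 97: 82^1≡82, 82^2≡31, 82^4≡88, 82^8≡81, 82^16≡62, 82^32≡61, 82^64≡35, 82^128≡61, 82^256≡35, 82^512≡61.
Since 657 = 1 + 16 + 128 + 512 in binary, 82^657 ≡ 82·62·61·61 ≡ 42 (mod 97).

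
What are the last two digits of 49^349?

49

Square-and-reduce mod 100: 49^1≡49, 49^2≡1, 49^4≡1, 49^8≡1, 49^16≡1, 49^32≡1, 49^64≡1, 49^128≡1, 49^256≡1.
Since 349 = 1 + 4 + 8 + 16 + 64 + 256 in binary, 49^349 ≡ 49·1·1·1·1·1 ≡ 49 (mod 100).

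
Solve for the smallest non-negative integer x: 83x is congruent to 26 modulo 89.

83⁻¹ ≡ 74 (mod 89) because 83·74 = 6142 = 69·89 + 1.
So x ≡ 74·26 = 1924 ≡ 55 (mod 89).
Check: 83·55 = 4565 = 51·89 + 26.

55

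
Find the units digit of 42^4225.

2

Last digits of 2^n: 2, 4, 8, 6 (period 4).
4225 leaves remainder 1 on division by 4, so 42^4225 ends in 2.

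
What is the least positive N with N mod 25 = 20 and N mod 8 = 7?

x ≡ 7 (mod 8) gives x ∈ {7, 15, 23, 31, 39, 47, 55, 63, …}.
The first of these with x mod 25 = 20 is 95.

95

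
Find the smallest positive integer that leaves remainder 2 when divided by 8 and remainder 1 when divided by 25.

Since 25·1 ≡ 1 (mod 8), take x = 1 + 25·((2−1)·1 mod 8) = 1 + 25·1 = 26.
Check: 26 mod 8 = 2, 26 mod 25 = 1.

26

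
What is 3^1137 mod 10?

3

The units digit of 3^n cycles with period 4: 3, 9, 7, 1, …
1137 mod 4 = 1, so the last digit matches 3^1 = 3.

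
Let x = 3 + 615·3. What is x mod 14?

615·3 = 1845.
Dividing 1845 by 14 gives quotient 131 and remainder 11.
(3 + 11) mod 14 = 0.

0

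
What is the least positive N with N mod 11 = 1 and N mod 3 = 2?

23

x ≡ 2 (mod 3) gives x ∈ {2, 5, 8, 11, 14, 17, 20, 23}.
The first of these with x mod 11 = 1 is 23.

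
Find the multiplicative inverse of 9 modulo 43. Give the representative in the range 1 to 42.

24

9·24 = 216 = 5·43 + 1, so 9⁻¹ ≡ 24 (mod 43).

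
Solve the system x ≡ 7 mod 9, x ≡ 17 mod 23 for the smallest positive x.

Since 23·2 ≡ 1 (mod 9), take x = 17 + 23·((7−17)·2 mod 9) = 17 + 23·7 = 178.
Check: 178 mod 9 = 7, 178 mod 23 = 17.

178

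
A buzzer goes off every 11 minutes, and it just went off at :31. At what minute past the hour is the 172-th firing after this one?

3

172·11 = 1892.
1892 = 31·60 + 32, so 1892 mod 60 = 32.
(31 + 32) mod 60 = 3.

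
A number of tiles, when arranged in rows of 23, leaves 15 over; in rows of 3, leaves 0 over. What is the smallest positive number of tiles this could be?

15

Since 3·8 ≡ 1 (mod 23), take x = 0 + 3·((15−0)·8 mod 23) = 0 + 3·5 = 15.
Check: 15 mod 23 = 15, 15 mod 3 = 0.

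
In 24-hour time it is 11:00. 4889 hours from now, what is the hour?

Dividing 4889 by 24 gives quotient 203 and remainder 17.
(11 + 17) mod 24 = 4.

4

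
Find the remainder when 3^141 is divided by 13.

1

Successive squares of 3 mod 13: 3^1≡3, 3^2≡9, 3^4≡3, 3^8≡9, 3^16≡3, 3^32≡9, 3^64≡3, 3^128≡9.
Since 141 = 1 + 4 + 8 + 128 in binary, 3^141 ≡ 3·3·9·9 ≡ 1 (mod 13).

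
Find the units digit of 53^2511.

Powers of 3 mod 10 repeat with period 4: 3, 9, 7, 1.
2511 leaves remainder 3 on division by 4, so 53^2511 ends in 7.

7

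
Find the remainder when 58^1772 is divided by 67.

9

Successive squares of 58 mod 67: 58^1≡58, 58^2≡14, 58^4≡62, 58^8≡25, 58^16≡22, 58^32≡15, 58^64≡24, 58^128≡40, 58^256≡59, 58^512≡64, 58^1024≡9.
Since 1772 = 4 + 8 + 32 + 64 + 128 + 512 + 1024 in binary, 58^1772 ≡ 62·25·15·24·40·64·9 ≡ 9 (mod 67).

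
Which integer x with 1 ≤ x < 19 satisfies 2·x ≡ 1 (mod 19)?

2·10 = 20 = 1·19 + 1, so 2⁻¹ ≡ 10 (mod 19).

10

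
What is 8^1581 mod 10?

Powers of 8 mod 10 repeat with period 4: 8, 4, 2, 6.
1581 mod 4 = 1, so the last digit matches 8^1 = 8.

8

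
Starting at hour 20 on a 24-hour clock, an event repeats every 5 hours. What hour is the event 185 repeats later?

9

185·5 = 925.
925 − 38·24 = 13, so 925 ≡ 13 (mod 24).
(20 + 13) mod 24 = 9.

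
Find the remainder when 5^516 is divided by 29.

Successive squares of 5 mod 29: 5^1≡5, 5^2≡25, 5^4≡16, 5^8≡24, 5^16≡25, 5^32≡16, 5^64≡24, 5^128≡25, 5^256≡16, 5^512≡24.
Since 516 = 4 + 512 in binary, 5^516 ≡ 16·24 ≡ 7 (mod 29).

7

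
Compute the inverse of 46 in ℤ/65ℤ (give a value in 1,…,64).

41

65 = 1·46 + 19
46 = 2·19 + 8
19 = 2·8 + 3
8 = 2·3 + 2
3 = 1·2 + 1
2 = 2·1 + 0
Back-substituting gives 46·41 ≡ 1 (mod 65).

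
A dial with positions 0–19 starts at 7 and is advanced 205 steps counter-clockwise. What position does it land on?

Dividing 205 by 20 gives quotient 10 and remainder 5.
(7 − 5) mod 20 = 2.

2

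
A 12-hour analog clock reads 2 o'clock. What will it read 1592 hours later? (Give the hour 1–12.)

10

Dividing 1592 by 12 gives quotient 132 and remainder 8.
2 + 8 → 10 on a 12-hour dial.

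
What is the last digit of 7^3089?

7

The units digit of 7^n cycles with period 4: 7, 9, 3, 1, …
3089 mod 4 = 1, so the last digit matches 7^1 = 7.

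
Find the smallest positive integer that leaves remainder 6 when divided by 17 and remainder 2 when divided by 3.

23

x ≡ 2 (mod 3) gives x ∈ {2, 5, 8, 11, 14, 17, 20, 23}.
The first of these with x mod 17 = 6 is 23.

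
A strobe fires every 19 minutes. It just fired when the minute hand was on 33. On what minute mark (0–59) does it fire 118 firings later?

118·19 = 2242.
2242 − 37·60 = 22, so 2242 ≡ 22 (mod 60).
(33 + 22) mod 60 = 55.

55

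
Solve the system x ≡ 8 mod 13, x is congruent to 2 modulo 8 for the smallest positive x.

Since 8·5 ≡ 1 (mod 13), take x = 2 + 8·((8−2)·5 mod 13) = 2 + 8·4 = 34.
Check: 34 mod 13 = 8, 34 mod 8 = 2.

34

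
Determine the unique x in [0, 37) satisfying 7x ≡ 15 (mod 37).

7⁻¹ ≡ 16 (mod 37) because 7·16 = 112 = 3·37 + 1.
Multiplying both sides by 16: x ≡ 16·15 = 240 ≡ 18 (mod 37).
Check: 7·18 = 126 = 3·37 + 15.

18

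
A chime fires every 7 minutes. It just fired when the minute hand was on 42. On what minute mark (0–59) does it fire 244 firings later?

10

244·7 = 1708.
1708 − 28·60 = 28, so 1708 ≡ 28 (mod 60).
(42 + 28) mod 60 = 10.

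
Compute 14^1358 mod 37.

11

Successive squares of 14 mod 37: 14^1≡14, 14^2≡11, 14^4≡10, 14^8≡26, 14^16≡10, 14^32≡26, 14^64≡10, 14^128≡26, 14^256≡10, 14^512≡26, 14^1024≡10.
Since 1358 = 2 + 4 + 8 + 64 + 256 + 1024 in binary, 14^1358 ≡ 11·10·26·10·10·10 ≡ 11 (mod 37).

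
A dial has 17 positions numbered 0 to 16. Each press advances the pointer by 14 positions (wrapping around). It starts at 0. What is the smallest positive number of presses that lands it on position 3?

16

14⁻¹ ≡ 11 (mod 17) because 14·11 = 154 = 9·17 + 1.
Multiplying both sides by 11: x ≡ 11·3 = 33 ≡ 16 (mod 17).
Check: 14·16 = 224 = 13·17 + 3.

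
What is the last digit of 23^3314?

The units digit of 23^n cycles with period 4: 3, 9, 7, 1, …
3314 leaves remainder 2 on division by 4, so 23^3314 ends in 9.

9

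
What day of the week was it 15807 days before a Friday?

15807 − 2258·7 = 1, so 15807 ≡ 1 (mod 7).
Friday − 1 day → Thursday.

Thursday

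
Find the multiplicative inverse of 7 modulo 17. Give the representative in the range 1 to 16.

17 = 2·7 + 3
7 = 2·3 + 1
3 = 3·1 + 0
Back-substituting gives 7·5 ≡ 1 (mod 17).

5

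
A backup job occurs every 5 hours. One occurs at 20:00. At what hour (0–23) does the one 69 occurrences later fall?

5

69·5 = 345.
345 mod 24 = 9 (since 14·24 = 336).
(20 + 9) mod 24 = 5.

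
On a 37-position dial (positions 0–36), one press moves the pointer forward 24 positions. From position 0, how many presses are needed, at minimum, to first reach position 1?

17

37 = 1·24 + 13
24 = 1·13 + 11
13 = 1·11 + 2
11 = 5·2 + 1
2 = 2·1 + 0
Back-substituting gives 24·17 ≡ 1 (mod 37).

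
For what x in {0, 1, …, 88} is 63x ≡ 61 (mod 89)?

The inverse of 63 mod 89 is 65 (since 63·65 = 4095 ≡ 1).
So x ≡ 65·61 = 3965 ≡ 49 (mod 89).

49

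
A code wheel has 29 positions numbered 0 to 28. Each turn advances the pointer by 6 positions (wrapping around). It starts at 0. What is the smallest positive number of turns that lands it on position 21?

18

The inverse of 6 mod 29 is 5 (since 6·5 = 30 ≡ 1).
So x ≡ 5·21 = 105 ≡ 18 (mod 29).
Check: 6·18 = 108 = 3·29 + 21.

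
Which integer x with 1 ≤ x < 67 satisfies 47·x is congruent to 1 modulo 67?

10

67 = 1·47 + 20
47 = 2·20 + 7
20 = 2·7 + 6
7 = 1·6 + 1
6 = 6·1 + 0
Back-substituting gives 47·10 ≡ 1 (mod 67).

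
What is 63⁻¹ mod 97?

97 = 1·63 + 34
63 = 1·34 + 29
34 = 1·29 + 5
29 = 5·5 + 4
5 = 1·4 + 1
4 = 4·1 + 0
Back-substituting gives 63·77 ≡ 1 (mod 97).

77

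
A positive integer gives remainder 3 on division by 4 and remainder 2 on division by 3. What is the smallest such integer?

x ≡ 2 (mod 3) gives x ∈ {2, 5, 8, 11}.
The first of these with x mod 4 = 3 is 11.

11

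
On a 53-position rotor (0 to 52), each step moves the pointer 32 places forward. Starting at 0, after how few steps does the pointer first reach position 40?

41

32⁻¹ ≡ 5 (mod 53) because 32·5 = 160 = 3·53 + 1.
Multiplying both sides by 5: x ≡ 5·40 = 200 ≡ 41 (mod 53).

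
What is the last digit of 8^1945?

The units digit of 8^n cycles with period 4: 8, 4, 2, 6, …
1945 leaves remainder 1 on division by 4, so 8^1945 ends in 8.

8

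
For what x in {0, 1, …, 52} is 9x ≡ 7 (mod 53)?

42

The inverse of 9 mod 53 is 6 (since 9·6 = 54 ≡ 1).
Multiplying both sides by 6: x ≡ 6·7 = 42 ≡ 42 (mod 53).
Check: 9·42 = 378 = 7·53 + 7.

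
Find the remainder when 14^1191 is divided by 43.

Successive squares of 14 mod 43: 14^1≡14, 14^2≡24, 14^4≡17, 14^8≡31, 14^16≡15, 14^32≡10, 14^64≡14, 14^128≡24, 14^256≡17, 14^512≡31, 14^1024≡15.
1191 = 1 + 2 + 4 + 32 + 128 + 1024, so 14^1191 ≡ 14·24·17·10·24·15 ≡ 41 (mod 43).

41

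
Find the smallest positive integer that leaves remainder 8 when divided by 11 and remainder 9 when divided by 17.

Since 17·2 ≡ 1 (mod 11), take x = 9 + 17·((8−9)·2 mod 11) = 9 + 17·9 = 162.
Check: 162 mod 11 = 8, 162 mod 17 = 9.

162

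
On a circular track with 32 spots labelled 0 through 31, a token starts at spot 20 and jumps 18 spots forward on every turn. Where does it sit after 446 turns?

16

446·18 = 8028.
Dividing 8028 by 32 gives quotient 250 and remainder 28.
(20 + 28) mod 32 = 16.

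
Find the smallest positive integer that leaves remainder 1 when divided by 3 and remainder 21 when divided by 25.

x ≡ 1 (mod 3) gives x ∈ {1, 4, 7, 10, 13, 16, 19, 22, …}.
The first of these with x mod 25 = 21 is 46.

46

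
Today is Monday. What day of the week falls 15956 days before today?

Friday

15956 = 2279·7 + 3, so 15956 mod 7 = 3.
Monday − 3 days → Friday.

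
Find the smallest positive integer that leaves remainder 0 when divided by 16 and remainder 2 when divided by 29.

176

x ≡ 0 (mod 16) gives x ∈ {0, 16, 32, 48, 64, 80, 96, 112, …}.
The first of these with x mod 29 = 2 is 176.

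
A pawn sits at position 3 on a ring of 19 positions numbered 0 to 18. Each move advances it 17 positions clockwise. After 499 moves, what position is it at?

499·17 = 8483.
8483 − 446·19 = 9, so 8483 ≡ 9 (mod 19).
(3 + 9) mod 19 = 12.

12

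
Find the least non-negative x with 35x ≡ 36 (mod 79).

35⁻¹ ≡ 70 (mod 79) because 35·70 = 2450 = 31·79 + 1.
So x ≡ 70·36 = 2520 ≡ 71 (mod 79).

71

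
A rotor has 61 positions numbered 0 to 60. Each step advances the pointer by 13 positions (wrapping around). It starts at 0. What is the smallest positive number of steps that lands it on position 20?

25

13⁻¹ ≡ 47 (mod 61) because 13·47 = 611 = 10·61 + 1.
So x ≡ 47·20 = 940 ≡ 25 (mod 61).
Check: 13·25 = 325 = 5·61 + 20.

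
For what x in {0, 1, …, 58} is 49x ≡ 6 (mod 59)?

23

The inverse of 49 mod 59 is 53 (since 49·53 = 2597 ≡ 1).
Multiplying both sides by 53: x ≡ 53·6 = 318 ≡ 23 (mod 59).
Check: 49·23 = 1127 = 19·59 + 6.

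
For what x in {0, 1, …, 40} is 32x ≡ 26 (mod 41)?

The inverse of 32 mod 41 is 9 (since 32·9 = 288 ≡ 1).
Multiplying both sides by 9: x ≡ 9·26 = 234 ≡ 29 (mod 41).

29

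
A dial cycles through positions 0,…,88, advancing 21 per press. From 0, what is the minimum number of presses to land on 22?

21⁻¹ ≡ 17 (mod 89) because 21·17 = 357 = 4·89 + 1.
Multiplying both sides by 17: x ≡ 17·22 = 374 ≡ 18 (mod 89).
Check: 21·18 = 378 = 4·89 + 22.

18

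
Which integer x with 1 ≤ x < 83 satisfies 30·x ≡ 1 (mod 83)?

30·36 = 1080 = 13·83 + 1, so 30⁻¹ ≡ 36 (mod 83).

36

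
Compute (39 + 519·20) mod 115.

519·20 = 10380.
10380 = 90·115 + 30, so 10380 mod 115 = 30.
(39 + 30) mod 115 = 69.

69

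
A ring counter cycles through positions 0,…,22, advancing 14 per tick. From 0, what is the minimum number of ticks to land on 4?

The inverse of 14 mod 23 is 5 (since 14·5 = 70 ≡ 1).
Multiplying both sides by 5: x ≡ 5·4 = 20 ≡ 20 (mod 23).

20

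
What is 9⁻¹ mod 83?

9·37 = 333 = 4·83 + 1, so 9⁻¹ ≡ 37 (mod 83).

37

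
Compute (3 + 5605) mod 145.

Dividing 5605 by 145 gives quotient 38 and remainder 95.
(3 + 95) mod 145 = 98.

98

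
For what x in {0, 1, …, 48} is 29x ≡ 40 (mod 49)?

47

29⁻¹ ≡ 22 (mod 49) because 29·22 = 638 = 13·49 + 1.
So x ≡ 22·40 = 880 ≡ 47 (mod 49).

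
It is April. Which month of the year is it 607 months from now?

Dividing 607 by 12 gives quotient 50 and remainder 7.
April + 7 months → November.

November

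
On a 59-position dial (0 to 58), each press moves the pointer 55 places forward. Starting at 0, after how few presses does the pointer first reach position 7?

The inverse of 55 mod 59 is 44 (since 55·44 = 2420 ≡ 1).
So x ≡ 44·7 = 308 ≡ 13 (mod 59).

13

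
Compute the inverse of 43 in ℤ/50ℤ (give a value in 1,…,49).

7

50 = 1·43 + 7
43 = 6·7 + 1
7 = 7·1 + 0
Back-substituting gives 43·7 ≡ 1 (mod 50).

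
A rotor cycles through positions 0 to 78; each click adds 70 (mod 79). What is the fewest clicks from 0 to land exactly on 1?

35

79 = 1·70 + 9
70 = 7·9 + 7
9 = 1·7 + 2
7 = 3·2 + 1
2 = 2·1 + 0
Back-substituting gives 70·35 ≡ 1 (mod 79).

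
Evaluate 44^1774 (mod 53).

10

By repeated squaring mod 53: 44^1≡44, 44^2≡28, 44^4≡42, 44^8≡15, 44^16≡13, 44^32≡10, 44^64≡47, 44^128≡36, 44^256≡24, 44^512≡46, 44^1024≡49.
Since 1774 = 2 + 4 + 8 + 32 + 64 + 128 + 512 + 1024 in binary, 44^1774 ≡ 28·42·15·10·47·36·46·49 ≡ 10 (mod 53).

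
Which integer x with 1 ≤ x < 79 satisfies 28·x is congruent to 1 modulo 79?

48

28·48 = 1344 = 17·79 + 1, so 28⁻¹ ≡ 48 (mod 79).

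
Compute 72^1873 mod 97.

Successive squares of 72 mod 97: 72^1≡72, 72^2≡43, 72^4≡6, 72^8≡36, 72^16≡35, 72^32≡61, 72^64≡35, 72^128≡61, 72^256≡35, 72^512≡61, 72^1024≡35.
Since 1873 = 1 + 16 + 64 + 256 + 512 + 1024 in binary, 72^1873 ≡ 72·35·35·35·61·35 ≡ 72 (mod 97).

72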